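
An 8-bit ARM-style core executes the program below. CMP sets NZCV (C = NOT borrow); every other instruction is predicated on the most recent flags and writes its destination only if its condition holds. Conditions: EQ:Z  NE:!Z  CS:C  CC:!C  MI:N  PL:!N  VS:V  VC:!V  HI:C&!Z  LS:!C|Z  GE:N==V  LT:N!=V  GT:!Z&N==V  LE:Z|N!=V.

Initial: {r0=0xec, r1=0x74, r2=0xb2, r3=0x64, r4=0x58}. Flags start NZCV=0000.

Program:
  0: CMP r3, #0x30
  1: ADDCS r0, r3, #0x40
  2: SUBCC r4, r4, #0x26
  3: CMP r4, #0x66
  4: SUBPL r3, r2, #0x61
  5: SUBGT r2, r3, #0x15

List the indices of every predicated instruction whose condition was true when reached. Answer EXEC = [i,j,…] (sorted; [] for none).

0: ✓ CMP  NZCV=0010
1: ✓ ADDCS  r0←0xa4
2: · SUBCC
3: ✓ CMP  NZCV=1000
4: · SUBPL
5: · SUBGT

EXEC = [1]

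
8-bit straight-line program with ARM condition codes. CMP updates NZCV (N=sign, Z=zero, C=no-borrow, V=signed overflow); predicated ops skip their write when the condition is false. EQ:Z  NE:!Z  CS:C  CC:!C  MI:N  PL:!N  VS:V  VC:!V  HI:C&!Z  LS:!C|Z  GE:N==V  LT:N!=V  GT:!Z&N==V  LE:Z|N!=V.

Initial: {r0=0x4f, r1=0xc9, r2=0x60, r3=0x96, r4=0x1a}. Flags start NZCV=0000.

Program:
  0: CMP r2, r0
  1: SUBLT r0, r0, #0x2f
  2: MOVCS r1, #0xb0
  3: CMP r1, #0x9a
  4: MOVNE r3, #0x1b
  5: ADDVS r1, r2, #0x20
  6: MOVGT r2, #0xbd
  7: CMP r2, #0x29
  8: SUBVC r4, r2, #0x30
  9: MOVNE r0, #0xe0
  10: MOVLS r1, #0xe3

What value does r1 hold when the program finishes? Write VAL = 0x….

VAL = 0xb0

0: ✓ CMP  NZCV=0010
1: · SUBLT
2: ✓ MOVCS  r1←0xb0
3: ✓ CMP  NZCV=0010
4: ✓ MOVNE  r3←0x1b
5: · ADDVS
6: ✓ MOVGT  r2←0xbd
7: ✓ CMP  NZCV=1010
8: ✓ SUBVC  r4←0x8d
9: ✓ MOVNE  r0←0xe0
10: · MOVLS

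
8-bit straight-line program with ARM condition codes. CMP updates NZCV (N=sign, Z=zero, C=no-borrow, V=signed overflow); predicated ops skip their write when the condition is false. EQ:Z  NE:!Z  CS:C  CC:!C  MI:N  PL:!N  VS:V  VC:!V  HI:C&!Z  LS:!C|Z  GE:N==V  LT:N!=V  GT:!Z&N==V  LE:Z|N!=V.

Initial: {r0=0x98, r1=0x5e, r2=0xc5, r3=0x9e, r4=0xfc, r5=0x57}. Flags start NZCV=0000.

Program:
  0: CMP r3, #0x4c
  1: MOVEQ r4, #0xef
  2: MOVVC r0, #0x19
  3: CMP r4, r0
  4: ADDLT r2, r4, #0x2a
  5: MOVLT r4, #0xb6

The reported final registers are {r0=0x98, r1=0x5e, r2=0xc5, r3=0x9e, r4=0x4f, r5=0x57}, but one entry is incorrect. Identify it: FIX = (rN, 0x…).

FIX = (r4, 0xfc)

0: ✓ CMP  NZCV=0011
1: · MOVEQ
2: · MOVVC
3: ✓ CMP  NZCV=0010
4: · ADDLT
5: · MOVLT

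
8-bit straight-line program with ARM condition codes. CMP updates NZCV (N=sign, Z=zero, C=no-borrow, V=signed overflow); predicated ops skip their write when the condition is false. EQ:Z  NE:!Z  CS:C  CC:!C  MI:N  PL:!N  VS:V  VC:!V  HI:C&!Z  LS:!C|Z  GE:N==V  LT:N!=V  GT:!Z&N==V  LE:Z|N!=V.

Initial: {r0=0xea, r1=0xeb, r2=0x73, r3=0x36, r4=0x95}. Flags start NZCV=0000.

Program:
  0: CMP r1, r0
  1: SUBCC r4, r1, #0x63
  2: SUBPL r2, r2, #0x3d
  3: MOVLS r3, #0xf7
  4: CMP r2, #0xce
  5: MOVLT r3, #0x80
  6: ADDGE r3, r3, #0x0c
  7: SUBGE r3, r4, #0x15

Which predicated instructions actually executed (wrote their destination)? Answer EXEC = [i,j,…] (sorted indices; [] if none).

EXEC = [2,6,7]

0: ✓ CMP  NZCV=0010
1: · SUBCC
2: ✓ SUBPL  r2←0x36
3: · MOVLS
4: ✓ CMP  NZCV=0000
5: · MOVLT
6: ✓ ADDGE  r3←0x42
7: ✓ SUBGE  r3←0x80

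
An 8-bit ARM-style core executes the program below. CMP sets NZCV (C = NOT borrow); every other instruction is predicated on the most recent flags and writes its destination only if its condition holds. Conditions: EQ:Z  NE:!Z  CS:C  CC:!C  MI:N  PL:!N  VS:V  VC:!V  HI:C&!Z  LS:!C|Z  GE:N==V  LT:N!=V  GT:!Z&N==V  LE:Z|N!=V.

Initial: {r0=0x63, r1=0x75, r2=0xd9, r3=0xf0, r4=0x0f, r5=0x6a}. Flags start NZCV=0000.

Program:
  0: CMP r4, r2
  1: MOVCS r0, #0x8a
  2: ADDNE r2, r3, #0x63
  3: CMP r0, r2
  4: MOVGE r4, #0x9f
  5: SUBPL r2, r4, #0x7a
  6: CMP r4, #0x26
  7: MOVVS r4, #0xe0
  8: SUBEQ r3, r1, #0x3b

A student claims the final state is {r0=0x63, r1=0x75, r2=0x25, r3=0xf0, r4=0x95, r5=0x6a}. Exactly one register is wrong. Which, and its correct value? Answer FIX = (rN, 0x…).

[0] flags=0000 → (cmp)
[1] flags=0000 CS?F → skip
[2] flags=0000 NE?T → r2=0x53
[3] flags=0010 → (cmp)
[4] flags=0010 GE?T → r4=0x9f
[5] flags=0010 PL?T → r2=0x25
[6] flags=0011 → (cmp)
[7] flags=0011 VS?T → r4=0xe0
[8] flags=0011 EQ?F → skip

FIX = (r4, 0xe0)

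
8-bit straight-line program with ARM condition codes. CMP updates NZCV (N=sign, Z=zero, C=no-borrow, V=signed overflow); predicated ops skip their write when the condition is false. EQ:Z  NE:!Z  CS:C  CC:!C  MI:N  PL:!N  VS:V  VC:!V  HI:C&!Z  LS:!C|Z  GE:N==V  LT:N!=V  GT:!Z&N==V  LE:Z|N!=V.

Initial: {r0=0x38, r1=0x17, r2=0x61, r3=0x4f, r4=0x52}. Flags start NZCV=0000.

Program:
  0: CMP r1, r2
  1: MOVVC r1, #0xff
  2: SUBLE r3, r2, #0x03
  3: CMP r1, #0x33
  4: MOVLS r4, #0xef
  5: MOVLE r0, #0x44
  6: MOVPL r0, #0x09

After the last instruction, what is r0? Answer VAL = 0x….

0: ✓ CMP  NZCV=1000
1: ✓ MOVVC  r1←0xff
2: ✓ SUBLE  r3←0x5e
3: ✓ CMP  NZCV=1010
4: · MOVLS
5: ✓ MOVLE  r0←0x44
6: · MOVPL

VAL = 0x44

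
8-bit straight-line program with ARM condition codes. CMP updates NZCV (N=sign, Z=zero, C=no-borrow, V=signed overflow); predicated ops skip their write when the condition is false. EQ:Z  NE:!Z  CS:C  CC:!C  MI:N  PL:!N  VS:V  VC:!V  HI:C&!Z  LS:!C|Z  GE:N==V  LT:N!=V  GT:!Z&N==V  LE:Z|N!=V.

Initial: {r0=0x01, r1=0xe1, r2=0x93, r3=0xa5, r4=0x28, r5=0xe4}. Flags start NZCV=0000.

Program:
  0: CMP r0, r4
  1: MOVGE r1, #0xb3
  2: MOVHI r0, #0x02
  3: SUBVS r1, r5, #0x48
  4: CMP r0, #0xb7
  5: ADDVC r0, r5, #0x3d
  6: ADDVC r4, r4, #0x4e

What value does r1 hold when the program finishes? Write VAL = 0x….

VAL = 0xe1

[0] flags=1000 → (cmp)
[1] flags=1000 GE?F → skip
[2] flags=1000 HI?F → skip
[3] flags=1000 VS?F → skip
[4] flags=0000 → (cmp)
[5] flags=0000 VC?T → r0=0x21
[6] flags=0000 VC?T → r4=0x76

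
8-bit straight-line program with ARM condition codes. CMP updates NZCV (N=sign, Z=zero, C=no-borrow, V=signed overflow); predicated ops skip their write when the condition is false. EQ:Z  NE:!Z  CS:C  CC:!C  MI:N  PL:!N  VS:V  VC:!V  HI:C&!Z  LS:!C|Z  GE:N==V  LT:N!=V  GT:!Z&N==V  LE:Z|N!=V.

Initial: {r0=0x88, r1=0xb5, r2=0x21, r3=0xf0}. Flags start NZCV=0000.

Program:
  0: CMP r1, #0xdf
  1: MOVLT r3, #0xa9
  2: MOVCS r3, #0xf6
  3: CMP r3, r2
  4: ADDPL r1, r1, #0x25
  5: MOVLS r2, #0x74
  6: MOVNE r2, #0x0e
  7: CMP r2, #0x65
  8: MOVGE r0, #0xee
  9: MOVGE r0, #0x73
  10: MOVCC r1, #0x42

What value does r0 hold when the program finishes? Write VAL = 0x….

VAL = 0x88

0: ✓ CMP  NZCV=1000
1: ✓ MOVLT  r3←0xa9
2: · MOVCS
3: ✓ CMP  NZCV=1010
4: · ADDPL
5: · MOVLS
6: ✓ MOVNE  r2←0x0e
7: ✓ CMP  NZCV=1000
8: · MOVGE
9: · MOVGE
10: ✓ MOVCC  r1←0x42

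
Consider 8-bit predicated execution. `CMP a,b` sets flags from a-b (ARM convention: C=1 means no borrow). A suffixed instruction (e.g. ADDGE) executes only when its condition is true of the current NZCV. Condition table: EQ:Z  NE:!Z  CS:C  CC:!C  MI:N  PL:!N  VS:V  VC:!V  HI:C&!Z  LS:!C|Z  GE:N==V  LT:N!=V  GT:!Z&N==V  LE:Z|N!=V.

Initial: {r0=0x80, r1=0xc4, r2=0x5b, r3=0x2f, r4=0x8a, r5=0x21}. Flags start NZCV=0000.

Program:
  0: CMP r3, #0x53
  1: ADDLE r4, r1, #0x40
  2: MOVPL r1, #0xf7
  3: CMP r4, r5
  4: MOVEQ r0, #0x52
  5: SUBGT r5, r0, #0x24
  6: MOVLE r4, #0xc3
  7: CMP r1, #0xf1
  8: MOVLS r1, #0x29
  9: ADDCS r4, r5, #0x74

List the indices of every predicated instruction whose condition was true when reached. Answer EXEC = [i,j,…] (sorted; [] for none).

EXEC = [1,6,8]

[0] flags=1000 → (cmp)
[1] flags=1000 LE?T → r4=0x04
[2] flags=1000 PL?F → skip
[3] flags=1000 → (cmp)
[4] flags=1000 EQ?F → skip
[5] flags=1000 GT?F → skip
[6] flags=1000 LE?T → r4=0xc3
[7] flags=1000 → (cmp)
[8] flags=1000 LS?T → r1=0x29
[9] flags=1000 CS?F → skip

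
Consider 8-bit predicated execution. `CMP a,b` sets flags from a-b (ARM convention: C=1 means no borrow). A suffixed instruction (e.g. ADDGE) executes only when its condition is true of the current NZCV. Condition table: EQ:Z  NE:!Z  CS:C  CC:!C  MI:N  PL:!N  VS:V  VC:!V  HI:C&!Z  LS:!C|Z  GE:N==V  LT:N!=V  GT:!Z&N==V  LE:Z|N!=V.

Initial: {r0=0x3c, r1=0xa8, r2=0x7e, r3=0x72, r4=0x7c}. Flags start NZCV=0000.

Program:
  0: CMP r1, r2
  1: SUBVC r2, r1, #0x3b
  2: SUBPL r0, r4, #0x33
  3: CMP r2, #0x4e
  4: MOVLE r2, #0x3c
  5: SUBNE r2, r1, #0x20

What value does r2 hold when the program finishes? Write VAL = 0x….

VAL = 0x88

0: ✓ CMP  NZCV=0011
1: · SUBVC
2: ✓ SUBPL  r0←0x49
3: ✓ CMP  NZCV=0010
4: · MOVLE
5: ✓ SUBNE  r2←0x88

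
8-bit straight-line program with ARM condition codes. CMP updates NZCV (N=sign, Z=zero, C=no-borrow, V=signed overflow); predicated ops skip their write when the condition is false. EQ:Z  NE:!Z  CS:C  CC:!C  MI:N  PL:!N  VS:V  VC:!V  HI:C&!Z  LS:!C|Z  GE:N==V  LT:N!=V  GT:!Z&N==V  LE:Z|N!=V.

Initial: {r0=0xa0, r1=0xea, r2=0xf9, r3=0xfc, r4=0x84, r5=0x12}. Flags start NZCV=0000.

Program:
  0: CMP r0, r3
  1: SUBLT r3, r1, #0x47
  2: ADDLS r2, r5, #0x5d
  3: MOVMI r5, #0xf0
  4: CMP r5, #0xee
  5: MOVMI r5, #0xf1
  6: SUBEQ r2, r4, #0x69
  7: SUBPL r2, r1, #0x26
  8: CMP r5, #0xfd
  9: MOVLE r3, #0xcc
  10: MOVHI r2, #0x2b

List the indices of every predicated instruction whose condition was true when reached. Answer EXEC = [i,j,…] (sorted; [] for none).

EXEC = [1,2,3,7,9]

[0] flags=1000 → (cmp)
[1] flags=1000 LT?T → r3=0xa3
[2] flags=1000 LS?T → r2=0x6f
[3] flags=1000 MI?T → r5=0xf0
[4] flags=0010 → (cmp)
[5] flags=0010 MI?F → skip
[6] flags=0010 EQ?F → skip
[7] flags=0010 PL?T → r2=0xc4
[8] flags=1000 → (cmp)
[9] flags=1000 LE?T → r3=0xcc
[10] flags=1000 HI?F → skip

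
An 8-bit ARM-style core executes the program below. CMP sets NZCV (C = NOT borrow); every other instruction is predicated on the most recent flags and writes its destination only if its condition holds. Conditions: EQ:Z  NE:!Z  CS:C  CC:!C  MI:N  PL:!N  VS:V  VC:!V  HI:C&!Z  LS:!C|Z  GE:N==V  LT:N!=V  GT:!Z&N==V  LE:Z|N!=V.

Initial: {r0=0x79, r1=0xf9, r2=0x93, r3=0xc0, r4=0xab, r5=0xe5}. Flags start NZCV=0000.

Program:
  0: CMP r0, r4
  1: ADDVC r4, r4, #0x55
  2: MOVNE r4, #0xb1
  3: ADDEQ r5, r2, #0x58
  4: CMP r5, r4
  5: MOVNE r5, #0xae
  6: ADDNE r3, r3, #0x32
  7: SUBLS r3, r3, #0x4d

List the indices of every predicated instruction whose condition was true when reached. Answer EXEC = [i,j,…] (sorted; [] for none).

0: ✓ CMP  NZCV=1001
1: · ADDVC
2: ✓ MOVNE  r4←0xb1
3: · ADDEQ
4: ✓ CMP  NZCV=0010
5: ✓ MOVNE  r5←0xae
6: ✓ ADDNE  r3←0xf2
7: · SUBLS

EXEC = [2,5,6]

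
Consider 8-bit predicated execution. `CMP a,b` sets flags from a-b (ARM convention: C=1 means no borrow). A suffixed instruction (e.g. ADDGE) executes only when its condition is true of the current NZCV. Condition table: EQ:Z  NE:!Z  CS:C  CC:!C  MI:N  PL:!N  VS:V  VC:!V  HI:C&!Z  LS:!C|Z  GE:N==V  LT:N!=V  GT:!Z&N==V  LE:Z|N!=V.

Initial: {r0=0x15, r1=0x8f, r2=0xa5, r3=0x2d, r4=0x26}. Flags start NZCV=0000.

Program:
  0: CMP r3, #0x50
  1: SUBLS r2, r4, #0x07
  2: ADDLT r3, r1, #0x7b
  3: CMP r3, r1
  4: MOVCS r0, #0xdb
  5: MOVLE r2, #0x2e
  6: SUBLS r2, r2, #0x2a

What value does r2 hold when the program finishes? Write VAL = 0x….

[0] flags=1000 → (cmp)
[1] flags=1000 LS?T → r2=0x1f
[2] flags=1000 LT?T → r3=0x0a
[3] flags=0000 → (cmp)
[4] flags=0000 CS?F → skip
[5] flags=0000 LE?F → skip
[6] flags=0000 LS?T → r2=0xf5

VAL = 0xf5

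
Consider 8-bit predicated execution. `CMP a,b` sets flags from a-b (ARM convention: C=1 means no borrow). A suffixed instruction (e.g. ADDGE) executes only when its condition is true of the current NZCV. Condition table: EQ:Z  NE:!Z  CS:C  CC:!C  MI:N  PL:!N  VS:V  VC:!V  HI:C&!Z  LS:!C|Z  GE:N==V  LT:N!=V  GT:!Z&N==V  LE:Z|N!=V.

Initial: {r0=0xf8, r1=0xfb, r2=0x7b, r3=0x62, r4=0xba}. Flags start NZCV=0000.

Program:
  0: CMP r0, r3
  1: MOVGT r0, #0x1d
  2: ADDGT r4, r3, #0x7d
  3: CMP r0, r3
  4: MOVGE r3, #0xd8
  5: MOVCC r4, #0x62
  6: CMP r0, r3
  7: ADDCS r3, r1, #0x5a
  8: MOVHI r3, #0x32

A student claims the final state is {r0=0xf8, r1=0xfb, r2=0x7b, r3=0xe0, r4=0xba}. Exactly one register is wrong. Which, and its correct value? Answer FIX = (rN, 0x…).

[0] flags=1010 → (cmp)
[1] flags=1010 GT?F → skip
[2] flags=1010 GT?F → skip
[3] flags=1010 → (cmp)
[4] flags=1010 GE?F → skip
[5] flags=1010 CC?F → skip
[6] flags=1010 → (cmp)
[7] flags=1010 CS?T → r3=0x55
[8] flags=1010 HI?T → r3=0x32

FIX = (r3, 0x32)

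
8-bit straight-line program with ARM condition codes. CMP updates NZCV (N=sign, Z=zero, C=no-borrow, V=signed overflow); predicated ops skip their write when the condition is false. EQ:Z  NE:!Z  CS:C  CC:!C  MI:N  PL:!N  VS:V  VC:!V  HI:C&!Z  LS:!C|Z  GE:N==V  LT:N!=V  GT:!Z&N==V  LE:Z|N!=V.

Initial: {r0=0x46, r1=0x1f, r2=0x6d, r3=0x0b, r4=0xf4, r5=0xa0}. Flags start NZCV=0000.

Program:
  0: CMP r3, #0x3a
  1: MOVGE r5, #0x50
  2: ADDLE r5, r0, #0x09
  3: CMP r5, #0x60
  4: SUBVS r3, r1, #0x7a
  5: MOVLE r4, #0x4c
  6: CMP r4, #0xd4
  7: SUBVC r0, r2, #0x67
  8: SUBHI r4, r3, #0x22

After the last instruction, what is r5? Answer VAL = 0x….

0: ✓ CMP  NZCV=1000
1: · MOVGE
2: ✓ ADDLE  r5←0x4f
3: ✓ CMP  NZCV=1000
4: · SUBVS
5: ✓ MOVLE  r4←0x4c
6: ✓ CMP  NZCV=0000
7: ✓ SUBVC  r0←0x06
8: · SUBHI

VAL = 0x4f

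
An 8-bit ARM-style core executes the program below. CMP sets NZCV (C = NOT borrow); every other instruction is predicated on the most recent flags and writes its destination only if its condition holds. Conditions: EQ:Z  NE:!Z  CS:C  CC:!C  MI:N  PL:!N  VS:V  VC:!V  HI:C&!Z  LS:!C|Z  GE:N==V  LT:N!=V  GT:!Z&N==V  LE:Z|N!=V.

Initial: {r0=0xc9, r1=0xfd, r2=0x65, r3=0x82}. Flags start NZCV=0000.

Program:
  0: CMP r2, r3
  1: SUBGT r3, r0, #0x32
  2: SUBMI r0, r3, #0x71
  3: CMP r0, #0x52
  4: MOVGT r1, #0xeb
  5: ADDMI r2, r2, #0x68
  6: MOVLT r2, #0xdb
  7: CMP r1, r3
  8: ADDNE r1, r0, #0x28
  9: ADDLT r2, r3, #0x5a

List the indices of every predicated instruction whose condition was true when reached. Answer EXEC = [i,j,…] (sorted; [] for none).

EXEC = [1,2,5,6,8]

[0] flags=1001 → (cmp)
[1] flags=1001 GT?T → r3=0x97
[2] flags=1001 MI?T → r0=0x26
[3] flags=1000 → (cmp)
[4] flags=1000 GT?F → skip
[5] flags=1000 MI?T → r2=0xcd
[6] flags=1000 LT?T → r2=0xdb
[7] flags=0010 → (cmp)
[8] flags=0010 NE?T → r1=0x4e
[9] flags=0010 LT?F → skip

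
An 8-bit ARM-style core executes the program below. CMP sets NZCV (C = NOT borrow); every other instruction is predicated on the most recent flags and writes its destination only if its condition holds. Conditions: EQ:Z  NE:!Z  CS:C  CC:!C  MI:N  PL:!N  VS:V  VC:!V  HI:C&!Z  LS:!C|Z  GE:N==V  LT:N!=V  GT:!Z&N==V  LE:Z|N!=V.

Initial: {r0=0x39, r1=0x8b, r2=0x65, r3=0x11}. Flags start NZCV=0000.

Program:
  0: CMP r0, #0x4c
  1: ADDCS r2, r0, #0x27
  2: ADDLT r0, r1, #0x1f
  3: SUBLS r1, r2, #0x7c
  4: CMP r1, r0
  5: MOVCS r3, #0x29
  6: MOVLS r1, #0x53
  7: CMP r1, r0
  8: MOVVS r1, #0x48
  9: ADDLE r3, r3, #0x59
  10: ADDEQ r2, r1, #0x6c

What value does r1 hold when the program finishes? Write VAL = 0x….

0: ✓ CMP  NZCV=1000
1: · ADDCS
2: ✓ ADDLT  r0←0xaa
3: ✓ SUBLS  r1←0xe9
4: ✓ CMP  NZCV=0010
5: ✓ MOVCS  r3←0x29
6: · MOVLS
7: ✓ CMP  NZCV=0010
8: · MOVVS
9: · ADDLE
10: · ADDEQ

VAL = 0xe9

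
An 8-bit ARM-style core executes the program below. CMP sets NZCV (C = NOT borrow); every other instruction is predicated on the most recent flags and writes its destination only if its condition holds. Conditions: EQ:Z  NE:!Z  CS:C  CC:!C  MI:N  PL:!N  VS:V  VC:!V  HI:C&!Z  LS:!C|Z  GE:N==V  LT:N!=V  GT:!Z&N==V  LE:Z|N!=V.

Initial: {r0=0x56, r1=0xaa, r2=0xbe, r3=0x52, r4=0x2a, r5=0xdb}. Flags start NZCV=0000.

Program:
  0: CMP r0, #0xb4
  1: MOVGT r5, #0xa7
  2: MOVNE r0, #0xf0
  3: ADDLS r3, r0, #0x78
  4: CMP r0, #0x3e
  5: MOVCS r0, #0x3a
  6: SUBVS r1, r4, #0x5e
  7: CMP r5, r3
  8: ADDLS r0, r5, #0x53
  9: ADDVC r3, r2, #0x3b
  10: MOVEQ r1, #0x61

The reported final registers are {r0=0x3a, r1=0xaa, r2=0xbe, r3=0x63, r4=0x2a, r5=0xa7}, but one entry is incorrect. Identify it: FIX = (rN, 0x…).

[0] flags=1001 → (cmp)
[1] flags=1001 GT?T → r5=0xa7
[2] flags=1001 NE?T → r0=0xf0
[3] flags=1001 LS?T → r3=0x68
[4] flags=1010 → (cmp)
[5] flags=1010 CS?T → r0=0x3a
[6] flags=1010 VS?F → skip
[7] flags=0011 → (cmp)
[8] flags=0011 LS?F → skip
[9] flags=0011 VC?F → skip
[10] flags=0011 EQ?F → skip

FIX = (r3, 0x68)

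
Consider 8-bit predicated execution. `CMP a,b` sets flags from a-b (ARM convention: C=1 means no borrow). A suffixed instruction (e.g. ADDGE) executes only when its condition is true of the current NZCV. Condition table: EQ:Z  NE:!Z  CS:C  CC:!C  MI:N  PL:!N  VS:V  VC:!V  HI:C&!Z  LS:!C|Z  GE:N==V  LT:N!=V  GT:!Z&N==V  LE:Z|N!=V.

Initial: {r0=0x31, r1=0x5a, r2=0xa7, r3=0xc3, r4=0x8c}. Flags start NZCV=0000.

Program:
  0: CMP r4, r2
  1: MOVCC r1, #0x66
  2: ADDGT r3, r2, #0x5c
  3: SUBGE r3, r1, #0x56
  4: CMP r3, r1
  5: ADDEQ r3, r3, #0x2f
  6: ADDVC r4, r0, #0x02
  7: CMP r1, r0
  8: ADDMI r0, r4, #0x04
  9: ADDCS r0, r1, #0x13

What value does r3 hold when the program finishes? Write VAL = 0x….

0: ✓ CMP  NZCV=1000
1: ✓ MOVCC  r1←0x66
2: · ADDGT
3: · SUBGE
4: ✓ CMP  NZCV=0011
5: · ADDEQ
6: · ADDVC
7: ✓ CMP  NZCV=0010
8: · ADDMI
9: ✓ ADDCS  r0←0x79

VAL = 0xc3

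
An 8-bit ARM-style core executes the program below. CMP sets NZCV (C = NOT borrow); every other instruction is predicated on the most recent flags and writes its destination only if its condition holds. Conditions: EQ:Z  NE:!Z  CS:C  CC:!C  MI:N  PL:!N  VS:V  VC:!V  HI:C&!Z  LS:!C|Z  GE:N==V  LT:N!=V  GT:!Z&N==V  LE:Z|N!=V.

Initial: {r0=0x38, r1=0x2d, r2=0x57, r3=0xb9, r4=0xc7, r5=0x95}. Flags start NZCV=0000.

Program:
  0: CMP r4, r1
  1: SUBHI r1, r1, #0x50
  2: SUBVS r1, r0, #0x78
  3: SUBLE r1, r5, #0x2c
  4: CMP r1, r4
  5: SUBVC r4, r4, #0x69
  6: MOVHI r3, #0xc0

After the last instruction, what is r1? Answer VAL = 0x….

[0] flags=1010 → (cmp)
[1] flags=1010 HI?T → r1=0xdd
[2] flags=1010 VS?F → skip
[3] flags=1010 LE?T → r1=0x69
[4] flags=1001 → (cmp)
[5] flags=1001 VC?F → skip
[6] flags=1001 HI?F → skip

VAL = 0x69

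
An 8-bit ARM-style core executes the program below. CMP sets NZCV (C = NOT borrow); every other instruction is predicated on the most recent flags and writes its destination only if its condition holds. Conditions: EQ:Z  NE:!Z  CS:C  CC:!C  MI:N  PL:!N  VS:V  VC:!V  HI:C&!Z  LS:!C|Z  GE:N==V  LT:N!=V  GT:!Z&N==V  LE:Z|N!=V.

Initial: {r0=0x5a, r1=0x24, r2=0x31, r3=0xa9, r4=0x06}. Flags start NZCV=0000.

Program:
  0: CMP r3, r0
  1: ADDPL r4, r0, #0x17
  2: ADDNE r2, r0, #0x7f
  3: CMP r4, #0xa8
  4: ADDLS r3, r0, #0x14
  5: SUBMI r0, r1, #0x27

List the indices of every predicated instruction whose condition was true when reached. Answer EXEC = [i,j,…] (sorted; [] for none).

EXEC = [1,2,4,5]

0: ✓ CMP  NZCV=0011
1: ✓ ADDPL  r4←0x71
2: ✓ ADDNE  r2←0xd9
3: ✓ CMP  NZCV=1001
4: ✓ ADDLS  r3←0x6e
5: ✓ SUBMI  r0←0xfd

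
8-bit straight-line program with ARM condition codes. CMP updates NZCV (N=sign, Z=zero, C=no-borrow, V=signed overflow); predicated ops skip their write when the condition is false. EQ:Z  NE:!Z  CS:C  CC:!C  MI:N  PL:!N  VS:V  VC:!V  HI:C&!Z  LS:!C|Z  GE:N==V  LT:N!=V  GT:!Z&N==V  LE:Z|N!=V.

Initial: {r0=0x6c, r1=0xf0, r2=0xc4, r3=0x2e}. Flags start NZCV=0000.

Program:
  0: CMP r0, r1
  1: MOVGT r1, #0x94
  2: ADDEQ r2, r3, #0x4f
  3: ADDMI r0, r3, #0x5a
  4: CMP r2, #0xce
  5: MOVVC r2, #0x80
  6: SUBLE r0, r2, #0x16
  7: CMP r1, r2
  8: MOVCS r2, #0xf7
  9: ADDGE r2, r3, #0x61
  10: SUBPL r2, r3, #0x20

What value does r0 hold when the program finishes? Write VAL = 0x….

[0] flags=0000 → (cmp)
[1] flags=0000 GT?T → r1=0x94
[2] flags=0000 EQ?F → skip
[3] flags=0000 MI?F → skip
[4] flags=1000 → (cmp)
[5] flags=1000 VC?T → r2=0x80
[6] flags=1000 LE?T → r0=0x6a
[7] flags=0010 → (cmp)
[8] flags=0010 CS?T → r2=0xf7
[9] flags=0010 GE?T → r2=0x8f
[10] flags=0010 PL?T → r2=0x0e

VAL = 0x6a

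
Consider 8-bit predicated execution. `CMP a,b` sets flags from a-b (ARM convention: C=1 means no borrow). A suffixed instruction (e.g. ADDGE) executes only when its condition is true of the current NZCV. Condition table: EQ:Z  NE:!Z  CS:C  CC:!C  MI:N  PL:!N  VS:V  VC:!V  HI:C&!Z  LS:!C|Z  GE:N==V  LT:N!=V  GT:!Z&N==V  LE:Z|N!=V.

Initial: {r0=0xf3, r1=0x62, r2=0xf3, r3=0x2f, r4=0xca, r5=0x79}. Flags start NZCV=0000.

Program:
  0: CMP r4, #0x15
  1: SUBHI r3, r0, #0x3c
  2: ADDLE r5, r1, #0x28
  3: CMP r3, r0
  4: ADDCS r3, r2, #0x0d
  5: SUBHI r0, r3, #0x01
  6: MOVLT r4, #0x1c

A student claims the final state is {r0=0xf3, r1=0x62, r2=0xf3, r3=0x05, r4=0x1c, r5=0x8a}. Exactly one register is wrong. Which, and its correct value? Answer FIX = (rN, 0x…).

0: ✓ CMP  NZCV=1010
1: ✓ SUBHI  r3←0xb7
2: ✓ ADDLE  r5←0x8a
3: ✓ CMP  NZCV=1000
4: · ADDCS
5: · SUBHI
6: ✓ MOVLT  r4←0x1c

FIX = (r3, 0xb7)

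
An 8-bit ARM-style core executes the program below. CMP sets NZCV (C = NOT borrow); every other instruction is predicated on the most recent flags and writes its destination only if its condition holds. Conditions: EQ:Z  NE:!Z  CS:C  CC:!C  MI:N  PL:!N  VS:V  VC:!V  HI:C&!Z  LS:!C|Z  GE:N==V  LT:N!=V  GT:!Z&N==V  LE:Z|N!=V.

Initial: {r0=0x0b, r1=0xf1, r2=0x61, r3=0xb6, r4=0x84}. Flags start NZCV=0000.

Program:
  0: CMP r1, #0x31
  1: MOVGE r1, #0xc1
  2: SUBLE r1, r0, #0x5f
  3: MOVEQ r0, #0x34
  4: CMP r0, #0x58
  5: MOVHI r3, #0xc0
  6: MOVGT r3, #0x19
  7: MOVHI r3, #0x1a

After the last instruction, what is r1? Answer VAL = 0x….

VAL = 0xac

0: ✓ CMP  NZCV=1010
1: · MOVGE
2: ✓ SUBLE  r1←0xac
3: · MOVEQ
4: ✓ CMP  NZCV=1000
5: · MOVHI
6: · MOVGT
7: · MOVHI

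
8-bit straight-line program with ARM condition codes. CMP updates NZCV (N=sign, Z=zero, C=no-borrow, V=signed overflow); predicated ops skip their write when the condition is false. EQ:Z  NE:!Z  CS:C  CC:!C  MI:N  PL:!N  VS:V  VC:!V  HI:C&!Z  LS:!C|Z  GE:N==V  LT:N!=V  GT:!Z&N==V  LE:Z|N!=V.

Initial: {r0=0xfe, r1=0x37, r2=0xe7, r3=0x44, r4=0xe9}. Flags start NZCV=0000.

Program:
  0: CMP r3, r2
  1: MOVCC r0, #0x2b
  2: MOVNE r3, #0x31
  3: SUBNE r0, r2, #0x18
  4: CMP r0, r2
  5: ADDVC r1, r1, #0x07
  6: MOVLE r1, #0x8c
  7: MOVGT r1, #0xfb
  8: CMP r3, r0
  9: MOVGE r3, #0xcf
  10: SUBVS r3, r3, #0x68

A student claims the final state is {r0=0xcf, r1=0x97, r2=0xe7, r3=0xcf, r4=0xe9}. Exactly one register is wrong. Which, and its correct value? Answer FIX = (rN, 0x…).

0: ✓ CMP  NZCV=0000
1: ✓ MOVCC  r0←0x2b
2: ✓ MOVNE  r3←0x31
3: ✓ SUBNE  r0←0xcf
4: ✓ CMP  NZCV=1000
5: ✓ ADDVC  r1←0x3e
6: ✓ MOVLE  r1←0x8c
7: · MOVGT
8: ✓ CMP  NZCV=0000
9: ✓ MOVGE  r3←0xcf
10: · SUBVS

FIX = (r1, 0x8c)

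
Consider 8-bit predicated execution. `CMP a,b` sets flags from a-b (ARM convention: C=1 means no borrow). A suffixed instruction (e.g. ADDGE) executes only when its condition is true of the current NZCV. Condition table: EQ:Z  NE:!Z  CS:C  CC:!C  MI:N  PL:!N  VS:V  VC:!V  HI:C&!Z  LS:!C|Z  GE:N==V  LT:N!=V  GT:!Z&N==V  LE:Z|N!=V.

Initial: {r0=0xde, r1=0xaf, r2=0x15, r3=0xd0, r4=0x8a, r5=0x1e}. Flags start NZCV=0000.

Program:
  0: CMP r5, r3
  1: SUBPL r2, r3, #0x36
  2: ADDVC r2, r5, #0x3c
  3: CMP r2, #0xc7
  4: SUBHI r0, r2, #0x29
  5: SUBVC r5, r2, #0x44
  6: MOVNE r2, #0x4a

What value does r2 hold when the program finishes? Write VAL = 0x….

VAL = 0x4a

0: ✓ CMP  NZCV=0000
1: ✓ SUBPL  r2←0x9a
2: ✓ ADDVC  r2←0x5a
3: ✓ CMP  NZCV=1001
4: · SUBHI
5: · SUBVC
6: ✓ MOVNE  r2←0x4a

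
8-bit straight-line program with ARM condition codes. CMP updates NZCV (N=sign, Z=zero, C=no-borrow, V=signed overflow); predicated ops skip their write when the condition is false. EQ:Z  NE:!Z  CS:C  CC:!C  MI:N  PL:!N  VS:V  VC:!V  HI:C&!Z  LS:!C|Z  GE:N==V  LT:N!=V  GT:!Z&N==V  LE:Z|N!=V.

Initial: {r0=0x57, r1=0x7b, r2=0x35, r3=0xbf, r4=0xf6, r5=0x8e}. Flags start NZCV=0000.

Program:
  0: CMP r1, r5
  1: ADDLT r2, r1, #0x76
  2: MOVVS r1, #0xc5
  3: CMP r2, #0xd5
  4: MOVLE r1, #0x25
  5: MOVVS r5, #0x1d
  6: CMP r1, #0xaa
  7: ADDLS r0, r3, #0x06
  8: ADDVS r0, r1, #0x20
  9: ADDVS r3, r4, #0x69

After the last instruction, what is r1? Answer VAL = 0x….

0: ✓ CMP  NZCV=1001
1: · ADDLT
2: ✓ MOVVS  r1←0xc5
3: ✓ CMP  NZCV=0000
4: · MOVLE
5: · MOVVS
6: ✓ CMP  NZCV=0010
7: · ADDLS
8: · ADDVS
9: · ADDVS

VAL = 0xc5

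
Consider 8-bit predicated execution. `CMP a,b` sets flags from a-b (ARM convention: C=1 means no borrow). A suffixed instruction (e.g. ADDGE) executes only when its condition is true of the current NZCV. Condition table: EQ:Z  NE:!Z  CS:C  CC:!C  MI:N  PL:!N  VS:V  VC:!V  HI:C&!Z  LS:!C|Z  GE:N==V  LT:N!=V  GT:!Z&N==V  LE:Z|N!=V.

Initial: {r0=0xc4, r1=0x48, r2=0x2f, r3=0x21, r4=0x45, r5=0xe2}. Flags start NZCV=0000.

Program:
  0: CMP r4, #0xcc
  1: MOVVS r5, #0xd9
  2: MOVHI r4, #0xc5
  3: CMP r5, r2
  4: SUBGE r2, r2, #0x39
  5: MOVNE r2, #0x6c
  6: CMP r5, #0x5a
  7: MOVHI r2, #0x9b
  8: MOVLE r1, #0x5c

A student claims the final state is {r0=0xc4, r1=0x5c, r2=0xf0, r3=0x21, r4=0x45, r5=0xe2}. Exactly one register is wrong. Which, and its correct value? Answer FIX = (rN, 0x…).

[0] flags=0000 → (cmp)
[1] flags=0000 VS?F → skip
[2] flags=0000 HI?F → skip
[3] flags=1010 → (cmp)
[4] flags=1010 GE?F → skip
[5] flags=1010 NE?T → r2=0x6c
[6] flags=1010 → (cmp)
[7] flags=1010 HI?T → r2=0x9b
[8] flags=1010 LE?T → r1=0x5c

FIX = (r2, 0x9b)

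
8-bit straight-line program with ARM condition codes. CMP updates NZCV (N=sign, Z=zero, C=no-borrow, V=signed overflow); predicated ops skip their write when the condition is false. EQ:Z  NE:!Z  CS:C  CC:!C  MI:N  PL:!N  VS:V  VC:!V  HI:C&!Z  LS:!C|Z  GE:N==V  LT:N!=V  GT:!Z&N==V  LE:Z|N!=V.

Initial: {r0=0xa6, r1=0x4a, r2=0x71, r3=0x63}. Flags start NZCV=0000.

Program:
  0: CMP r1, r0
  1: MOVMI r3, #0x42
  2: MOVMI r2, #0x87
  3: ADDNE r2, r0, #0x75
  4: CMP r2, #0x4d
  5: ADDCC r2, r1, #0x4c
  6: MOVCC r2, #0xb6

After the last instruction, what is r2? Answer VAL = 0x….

VAL = 0xb6

0: ✓ CMP  NZCV=1001
1: ✓ MOVMI  r3←0x42
2: ✓ MOVMI  r2←0x87
3: ✓ ADDNE  r2←0x1b
4: ✓ CMP  NZCV=1000
5: ✓ ADDCC  r2←0x96
6: ✓ MOVCC  r2←0xb6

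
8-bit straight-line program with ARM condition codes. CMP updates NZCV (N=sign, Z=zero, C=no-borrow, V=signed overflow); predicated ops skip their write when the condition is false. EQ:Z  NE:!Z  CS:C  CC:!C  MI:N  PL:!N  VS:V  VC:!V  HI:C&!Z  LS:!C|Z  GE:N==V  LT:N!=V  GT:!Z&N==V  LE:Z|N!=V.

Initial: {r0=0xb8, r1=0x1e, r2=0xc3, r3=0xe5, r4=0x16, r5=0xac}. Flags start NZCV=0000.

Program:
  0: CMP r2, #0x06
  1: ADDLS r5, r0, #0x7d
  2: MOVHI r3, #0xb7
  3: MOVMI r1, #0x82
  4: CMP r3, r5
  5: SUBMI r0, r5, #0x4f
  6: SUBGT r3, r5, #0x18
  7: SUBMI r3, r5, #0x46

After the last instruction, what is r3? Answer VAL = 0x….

VAL = 0x94

0: ✓ CMP  NZCV=1010
1: · ADDLS
2: ✓ MOVHI  r3←0xb7
3: ✓ MOVMI  r1←0x82
4: ✓ CMP  NZCV=0010
5: · SUBMI
6: ✓ SUBGT  r3←0x94
7: · SUBMI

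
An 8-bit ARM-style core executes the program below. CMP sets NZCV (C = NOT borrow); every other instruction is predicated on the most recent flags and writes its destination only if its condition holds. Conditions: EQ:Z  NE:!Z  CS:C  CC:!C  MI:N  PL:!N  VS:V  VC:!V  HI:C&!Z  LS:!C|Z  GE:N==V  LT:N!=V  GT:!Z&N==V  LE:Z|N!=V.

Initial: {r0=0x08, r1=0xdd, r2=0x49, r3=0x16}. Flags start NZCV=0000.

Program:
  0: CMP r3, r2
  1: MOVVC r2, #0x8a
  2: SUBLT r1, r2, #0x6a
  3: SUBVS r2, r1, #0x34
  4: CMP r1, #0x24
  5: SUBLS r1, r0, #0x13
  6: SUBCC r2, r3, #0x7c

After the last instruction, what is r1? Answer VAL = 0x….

VAL = 0xf5

0: ✓ CMP  NZCV=1000
1: ✓ MOVVC  r2←0x8a
2: ✓ SUBLT  r1←0x20
3: · SUBVS
4: ✓ CMP  NZCV=1000
5: ✓ SUBLS  r1←0xf5
6: ✓ SUBCC  r2←0x9a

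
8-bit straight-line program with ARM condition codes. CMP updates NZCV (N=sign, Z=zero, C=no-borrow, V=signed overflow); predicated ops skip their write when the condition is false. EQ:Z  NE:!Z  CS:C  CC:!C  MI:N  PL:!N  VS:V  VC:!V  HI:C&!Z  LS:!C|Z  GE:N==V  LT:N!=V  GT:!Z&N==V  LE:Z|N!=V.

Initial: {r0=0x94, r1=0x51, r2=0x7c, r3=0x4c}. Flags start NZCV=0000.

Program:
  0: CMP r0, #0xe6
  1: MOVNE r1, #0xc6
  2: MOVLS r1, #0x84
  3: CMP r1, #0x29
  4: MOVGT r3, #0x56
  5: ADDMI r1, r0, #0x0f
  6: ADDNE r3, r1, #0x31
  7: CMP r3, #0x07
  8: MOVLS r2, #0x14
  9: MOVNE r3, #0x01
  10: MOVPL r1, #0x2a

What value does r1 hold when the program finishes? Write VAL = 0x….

VAL = 0x84

0: ✓ CMP  NZCV=1000
1: ✓ MOVNE  r1←0xc6
2: ✓ MOVLS  r1←0x84
3: ✓ CMP  NZCV=0011
4: · MOVGT
5: · ADDMI
6: ✓ ADDNE  r3←0xb5
7: ✓ CMP  NZCV=1010
8: · MOVLS
9: ✓ MOVNE  r3←0x01
10: · MOVPL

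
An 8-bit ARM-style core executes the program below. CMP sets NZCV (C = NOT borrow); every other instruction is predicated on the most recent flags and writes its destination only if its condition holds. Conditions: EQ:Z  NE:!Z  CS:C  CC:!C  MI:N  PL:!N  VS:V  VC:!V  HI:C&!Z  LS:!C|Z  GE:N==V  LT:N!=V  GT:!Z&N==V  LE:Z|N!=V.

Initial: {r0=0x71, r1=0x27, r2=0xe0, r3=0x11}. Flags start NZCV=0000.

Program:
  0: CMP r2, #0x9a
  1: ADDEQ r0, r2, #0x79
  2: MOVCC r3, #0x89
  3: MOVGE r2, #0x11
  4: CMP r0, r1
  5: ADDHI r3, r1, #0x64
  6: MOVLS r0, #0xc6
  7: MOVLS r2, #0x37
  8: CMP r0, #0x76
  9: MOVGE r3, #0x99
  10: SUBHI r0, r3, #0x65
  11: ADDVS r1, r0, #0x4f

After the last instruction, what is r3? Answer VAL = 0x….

VAL = 0x8b

[0] flags=0010 → (cmp)
[1] flags=0010 EQ?F → skip
[2] flags=0010 CC?F → skip
[3] flags=0010 GE?T → r2=0x11
[4] flags=0010 → (cmp)
[5] flags=0010 HI?T → r3=0x8b
[6] flags=0010 LS?F → skip
[7] flags=0010 LS?F → skip
[8] flags=1000 → (cmp)
[9] flags=1000 GE?F → skip
[10] flags=1000 HI?F → skip
[11] flags=1000 VS?F → skip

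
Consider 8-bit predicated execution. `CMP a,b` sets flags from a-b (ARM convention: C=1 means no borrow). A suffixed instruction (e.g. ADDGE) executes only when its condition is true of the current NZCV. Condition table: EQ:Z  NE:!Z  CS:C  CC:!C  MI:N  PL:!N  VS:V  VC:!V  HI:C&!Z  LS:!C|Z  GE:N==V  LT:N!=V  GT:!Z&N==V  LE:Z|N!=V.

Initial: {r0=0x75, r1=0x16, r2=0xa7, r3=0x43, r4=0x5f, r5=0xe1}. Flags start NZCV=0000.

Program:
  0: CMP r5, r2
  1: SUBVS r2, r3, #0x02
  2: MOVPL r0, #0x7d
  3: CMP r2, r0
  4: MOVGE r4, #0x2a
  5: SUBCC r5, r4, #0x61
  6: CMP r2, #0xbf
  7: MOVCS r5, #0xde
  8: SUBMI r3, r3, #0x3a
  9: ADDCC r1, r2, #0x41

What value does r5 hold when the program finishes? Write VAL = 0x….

VAL = 0xe1

[0] flags=0010 → (cmp)
[1] flags=0010 VS?F → skip
[2] flags=0010 PL?T → r0=0x7d
[3] flags=0011 → (cmp)
[4] flags=0011 GE?F → skip
[5] flags=0011 CC?F → skip
[6] flags=1000 → (cmp)
[7] flags=1000 CS?F → skip
[8] flags=1000 MI?T → r3=0x09
[9] flags=1000 CC?T → r1=0xe8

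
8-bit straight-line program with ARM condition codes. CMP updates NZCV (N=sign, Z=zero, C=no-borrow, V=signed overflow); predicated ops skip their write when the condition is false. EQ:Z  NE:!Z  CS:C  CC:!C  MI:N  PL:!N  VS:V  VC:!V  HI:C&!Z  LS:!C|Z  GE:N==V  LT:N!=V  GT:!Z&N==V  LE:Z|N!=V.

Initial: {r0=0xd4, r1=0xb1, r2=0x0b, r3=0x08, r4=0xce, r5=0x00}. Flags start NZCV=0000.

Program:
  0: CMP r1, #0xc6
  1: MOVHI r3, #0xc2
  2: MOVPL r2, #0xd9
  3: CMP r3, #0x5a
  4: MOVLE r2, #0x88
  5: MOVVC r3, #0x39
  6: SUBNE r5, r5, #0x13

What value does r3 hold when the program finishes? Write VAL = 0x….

[0] flags=1000 → (cmp)
[1] flags=1000 HI?F → skip
[2] flags=1000 PL?F → skip
[3] flags=1000 → (cmp)
[4] flags=1000 LE?T → r2=0x88
[5] flags=1000 VC?T → r3=0x39
[6] flags=1000 NE?T → r5=0xed

VAL = 0x39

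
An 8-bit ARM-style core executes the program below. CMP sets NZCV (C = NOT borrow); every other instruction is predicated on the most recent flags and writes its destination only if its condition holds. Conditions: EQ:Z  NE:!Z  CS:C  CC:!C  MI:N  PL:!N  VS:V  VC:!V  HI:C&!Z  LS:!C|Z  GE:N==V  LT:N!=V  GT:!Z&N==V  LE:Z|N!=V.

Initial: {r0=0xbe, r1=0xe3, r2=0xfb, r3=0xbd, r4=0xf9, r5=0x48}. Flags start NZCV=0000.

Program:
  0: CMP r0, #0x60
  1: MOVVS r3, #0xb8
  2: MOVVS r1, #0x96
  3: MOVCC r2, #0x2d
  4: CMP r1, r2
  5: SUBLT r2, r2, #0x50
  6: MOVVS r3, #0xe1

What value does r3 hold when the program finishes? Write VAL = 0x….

0: ✓ CMP  NZCV=0011
1: ✓ MOVVS  r3←0xb8
2: ✓ MOVVS  r1←0x96
3: · MOVCC
4: ✓ CMP  NZCV=1000
5: ✓ SUBLT  r2←0xab
6: · MOVVS

VAL = 0xb8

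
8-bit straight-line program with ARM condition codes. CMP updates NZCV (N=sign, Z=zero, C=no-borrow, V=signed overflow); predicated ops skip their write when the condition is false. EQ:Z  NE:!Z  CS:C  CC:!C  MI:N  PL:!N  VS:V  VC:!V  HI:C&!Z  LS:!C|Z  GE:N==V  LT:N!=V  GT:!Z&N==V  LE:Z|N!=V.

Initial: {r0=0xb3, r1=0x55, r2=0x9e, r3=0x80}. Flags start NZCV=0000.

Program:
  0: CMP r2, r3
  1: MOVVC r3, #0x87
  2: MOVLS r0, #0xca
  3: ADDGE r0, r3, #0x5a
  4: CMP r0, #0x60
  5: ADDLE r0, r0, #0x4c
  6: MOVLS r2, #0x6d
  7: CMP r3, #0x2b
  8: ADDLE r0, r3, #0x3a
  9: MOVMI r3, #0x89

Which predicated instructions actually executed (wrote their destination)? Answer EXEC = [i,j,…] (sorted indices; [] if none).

EXEC = [1,3,5,8]

[0] flags=0010 → (cmp)
[1] flags=0010 VC?T → r3=0x87
[2] flags=0010 LS?F → skip
[3] flags=0010 GE?T → r0=0xe1
[4] flags=1010 → (cmp)
[5] flags=1010 LE?T → r0=0x2d
[6] flags=1010 LS?F → skip
[7] flags=0011 → (cmp)
[8] flags=0011 LE?T → r0=0xc1
[9] flags=0011 MI?F → skip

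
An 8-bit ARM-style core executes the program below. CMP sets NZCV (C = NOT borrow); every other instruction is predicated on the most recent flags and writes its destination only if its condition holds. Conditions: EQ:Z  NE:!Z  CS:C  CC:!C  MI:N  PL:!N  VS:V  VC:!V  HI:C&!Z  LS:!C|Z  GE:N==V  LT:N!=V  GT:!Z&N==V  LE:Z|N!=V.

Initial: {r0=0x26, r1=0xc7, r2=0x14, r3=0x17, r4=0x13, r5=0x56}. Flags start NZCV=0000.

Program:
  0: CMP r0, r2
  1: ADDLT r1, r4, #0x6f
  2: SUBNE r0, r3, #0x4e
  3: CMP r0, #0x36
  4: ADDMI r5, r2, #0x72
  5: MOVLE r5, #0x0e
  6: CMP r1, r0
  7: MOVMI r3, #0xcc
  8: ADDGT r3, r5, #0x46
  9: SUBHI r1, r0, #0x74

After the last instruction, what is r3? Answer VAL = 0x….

0: ✓ CMP  NZCV=0010
1: · ADDLT
2: ✓ SUBNE  r0←0xc9
3: ✓ CMP  NZCV=1010
4: ✓ ADDMI  r5←0x86
5: ✓ MOVLE  r5←0x0e
6: ✓ CMP  NZCV=1000
7: ✓ MOVMI  r3←0xcc
8: · ADDGT
9: · SUBHI

VAL = 0xcc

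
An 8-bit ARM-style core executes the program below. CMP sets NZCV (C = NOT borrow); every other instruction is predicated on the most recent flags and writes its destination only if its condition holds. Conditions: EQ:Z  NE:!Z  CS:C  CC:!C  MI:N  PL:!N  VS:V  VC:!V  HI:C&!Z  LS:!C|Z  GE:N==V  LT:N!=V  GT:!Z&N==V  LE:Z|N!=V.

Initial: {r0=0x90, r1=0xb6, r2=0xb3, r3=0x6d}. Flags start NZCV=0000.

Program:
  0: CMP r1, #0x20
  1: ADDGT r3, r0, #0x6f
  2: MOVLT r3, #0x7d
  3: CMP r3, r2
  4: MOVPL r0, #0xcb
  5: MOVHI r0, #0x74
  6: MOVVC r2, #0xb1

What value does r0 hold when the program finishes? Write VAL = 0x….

[0] flags=1010 → (cmp)
[1] flags=1010 GT?F → skip
[2] flags=1010 LT?T → r3=0x7d
[3] flags=1001 → (cmp)
[4] flags=1001 PL?F → skip
[5] flags=1001 HI?F → skip
[6] flags=1001 VC?F → skip

VAL = 0x90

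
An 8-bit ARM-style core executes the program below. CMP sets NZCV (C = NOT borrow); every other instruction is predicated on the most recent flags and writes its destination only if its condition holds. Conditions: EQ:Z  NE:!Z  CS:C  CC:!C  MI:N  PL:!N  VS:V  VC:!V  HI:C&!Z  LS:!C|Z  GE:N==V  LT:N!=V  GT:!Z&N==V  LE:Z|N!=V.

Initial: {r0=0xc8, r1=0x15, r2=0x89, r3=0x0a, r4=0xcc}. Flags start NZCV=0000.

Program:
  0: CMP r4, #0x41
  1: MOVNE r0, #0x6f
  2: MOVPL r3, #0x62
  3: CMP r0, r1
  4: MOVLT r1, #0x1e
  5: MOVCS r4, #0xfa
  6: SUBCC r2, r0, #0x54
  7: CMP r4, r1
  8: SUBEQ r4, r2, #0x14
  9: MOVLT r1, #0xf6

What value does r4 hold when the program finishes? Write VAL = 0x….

0: ✓ CMP  NZCV=1010
1: ✓ MOVNE  r0←0x6f
2: · MOVPL
3: ✓ CMP  NZCV=0010
4: · MOVLT
5: ✓ MOVCS  r4←0xfa
6: · SUBCC
7: ✓ CMP  NZCV=1010
8: · SUBEQ
9: ✓ MOVLT  r1←0xf6

VAL = 0xfa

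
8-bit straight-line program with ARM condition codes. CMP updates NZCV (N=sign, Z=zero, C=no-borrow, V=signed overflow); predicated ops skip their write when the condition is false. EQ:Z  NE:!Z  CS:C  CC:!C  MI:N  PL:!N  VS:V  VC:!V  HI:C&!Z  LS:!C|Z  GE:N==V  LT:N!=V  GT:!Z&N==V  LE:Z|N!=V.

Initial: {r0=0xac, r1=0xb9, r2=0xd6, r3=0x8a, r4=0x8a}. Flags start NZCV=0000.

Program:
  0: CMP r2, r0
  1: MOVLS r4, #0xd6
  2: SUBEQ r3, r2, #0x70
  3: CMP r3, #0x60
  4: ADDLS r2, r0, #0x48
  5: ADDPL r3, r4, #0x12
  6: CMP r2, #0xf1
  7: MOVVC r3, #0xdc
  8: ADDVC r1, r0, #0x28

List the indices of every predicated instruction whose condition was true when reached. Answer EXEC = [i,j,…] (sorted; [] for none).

0: ✓ CMP  NZCV=0010
1: · MOVLS
2: · SUBEQ
3: ✓ CMP  NZCV=0011
4: · ADDLS
5: ✓ ADDPL  r3←0x9c
6: ✓ CMP  NZCV=1000
7: ✓ MOVVC  r3←0xdc
8: ✓ ADDVC  r1←0xd4

EXEC = [5,7,8]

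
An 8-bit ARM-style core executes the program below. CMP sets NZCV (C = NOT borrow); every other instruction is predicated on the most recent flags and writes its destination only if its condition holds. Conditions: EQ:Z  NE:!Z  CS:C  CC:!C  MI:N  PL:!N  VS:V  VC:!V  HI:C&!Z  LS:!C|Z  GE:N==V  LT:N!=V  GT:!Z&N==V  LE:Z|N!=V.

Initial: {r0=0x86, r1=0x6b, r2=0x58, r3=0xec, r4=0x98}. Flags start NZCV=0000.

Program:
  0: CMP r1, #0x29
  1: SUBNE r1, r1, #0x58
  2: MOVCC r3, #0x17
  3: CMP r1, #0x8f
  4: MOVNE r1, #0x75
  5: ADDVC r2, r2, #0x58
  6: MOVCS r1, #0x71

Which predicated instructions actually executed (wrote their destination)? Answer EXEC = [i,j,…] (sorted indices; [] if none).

0: ✓ CMP  NZCV=0010
1: ✓ SUBNE  r1←0x13
2: · MOVCC
3: ✓ CMP  NZCV=1001
4: ✓ MOVNE  r1←0x75
5: · ADDVC
6: · MOVCS

EXEC = [1,4]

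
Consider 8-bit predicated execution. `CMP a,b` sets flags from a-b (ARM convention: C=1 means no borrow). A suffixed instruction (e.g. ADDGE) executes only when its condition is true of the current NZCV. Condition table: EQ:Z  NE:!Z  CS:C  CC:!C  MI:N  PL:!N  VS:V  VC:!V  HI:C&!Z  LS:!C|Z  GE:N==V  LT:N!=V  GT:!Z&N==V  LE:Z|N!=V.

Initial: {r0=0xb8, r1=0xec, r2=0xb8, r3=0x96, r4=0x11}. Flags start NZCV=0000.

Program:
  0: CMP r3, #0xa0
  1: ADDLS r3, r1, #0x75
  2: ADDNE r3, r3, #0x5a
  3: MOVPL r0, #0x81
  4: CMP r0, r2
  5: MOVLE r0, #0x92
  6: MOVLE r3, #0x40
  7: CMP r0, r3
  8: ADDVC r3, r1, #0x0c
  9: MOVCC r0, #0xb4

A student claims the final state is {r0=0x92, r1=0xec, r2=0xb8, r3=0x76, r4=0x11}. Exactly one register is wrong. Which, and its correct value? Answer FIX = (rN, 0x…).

0: ✓ CMP  NZCV=1000
1: ✓ ADDLS  r3←0x61
2: ✓ ADDNE  r3←0xbb
3: · MOVPL
4: ✓ CMP  NZCV=0110
5: ✓ MOVLE  r0←0x92
6: ✓ MOVLE  r3←0x40
7: ✓ CMP  NZCV=0011
8: · ADDVC
9: · MOVCC

FIX = (r3, 0x40)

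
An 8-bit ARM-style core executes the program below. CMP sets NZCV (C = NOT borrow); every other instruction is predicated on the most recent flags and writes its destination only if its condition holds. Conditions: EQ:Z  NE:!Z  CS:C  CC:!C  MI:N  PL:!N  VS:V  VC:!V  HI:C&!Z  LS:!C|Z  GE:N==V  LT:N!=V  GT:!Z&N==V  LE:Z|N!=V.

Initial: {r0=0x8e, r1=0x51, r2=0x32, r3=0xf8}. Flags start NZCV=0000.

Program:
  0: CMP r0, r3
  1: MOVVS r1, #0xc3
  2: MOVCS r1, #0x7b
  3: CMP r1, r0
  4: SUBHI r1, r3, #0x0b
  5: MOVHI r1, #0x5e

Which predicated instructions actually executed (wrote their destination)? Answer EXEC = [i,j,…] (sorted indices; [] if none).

0: ✓ CMP  NZCV=1000
1: · MOVVS
2: · MOVCS
3: ✓ CMP  NZCV=1001
4: · SUBHI
5: · MOVHI

EXEC = []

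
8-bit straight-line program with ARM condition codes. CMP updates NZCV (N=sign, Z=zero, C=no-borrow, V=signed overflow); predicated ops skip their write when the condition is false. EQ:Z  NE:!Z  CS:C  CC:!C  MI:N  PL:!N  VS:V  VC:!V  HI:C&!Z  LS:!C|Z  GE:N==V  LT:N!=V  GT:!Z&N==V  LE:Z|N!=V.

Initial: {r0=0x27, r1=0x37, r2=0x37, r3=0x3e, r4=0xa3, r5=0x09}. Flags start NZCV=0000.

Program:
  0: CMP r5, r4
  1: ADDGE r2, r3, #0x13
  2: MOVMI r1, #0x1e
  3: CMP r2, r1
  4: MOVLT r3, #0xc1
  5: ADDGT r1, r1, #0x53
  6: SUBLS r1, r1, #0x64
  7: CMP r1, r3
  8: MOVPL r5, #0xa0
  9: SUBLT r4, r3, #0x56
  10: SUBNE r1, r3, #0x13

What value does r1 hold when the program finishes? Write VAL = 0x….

[0] flags=0000 → (cmp)
[1] flags=0000 GE?T → r2=0x51
[2] flags=0000 MI?F → skip
[3] flags=0010 → (cmp)
[4] flags=0010 LT?F → skip
[5] flags=0010 GT?T → r1=0x8a
[6] flags=0010 LS?F → skip
[7] flags=0011 → (cmp)
[8] flags=0011 PL?T → r5=0xa0
[9] flags=0011 LT?T → r4=0xe8
[10] flags=0011 NE?T → r1=0x2b

VAL = 0x2b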